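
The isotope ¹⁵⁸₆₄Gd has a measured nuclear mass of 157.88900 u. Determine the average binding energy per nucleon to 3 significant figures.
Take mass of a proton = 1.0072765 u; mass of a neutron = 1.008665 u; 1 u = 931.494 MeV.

With 64 protons and 94 neutrons (A = 158):
Mass of separated nucleons = 64(1.0072765) + 94(1.008665) = 64.4656960 + 94.814510 = 159.2802060 u
Mass defect Δm = 159.2802060 − 157.88900 = 1.3912060 u
Binding energy = Δm·c² = 1.3912060 × 931.494 MeV/u = 1295.90 MeV
Dividing by A = 158 gives 8.202 MeV per nucleon.

8.20 MeV/nucleon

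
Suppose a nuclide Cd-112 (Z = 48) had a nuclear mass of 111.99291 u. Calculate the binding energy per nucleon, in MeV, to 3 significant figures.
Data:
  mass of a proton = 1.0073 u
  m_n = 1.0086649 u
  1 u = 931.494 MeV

Z = 48, so N = A − Z = 112 − 48 = 64.
Σm = 48·m_p + 64·m_n = 48.3504 + 64.5545536 = 112.9049536 u
The mass defect is 112.9049536 − 111.99291 = 0.9120436 u.
Binding energy = Δm·c² = 0.9120436 × 931.494 MeV/u = 849.563 MeV
Per nucleon: 849.563 / 112 = 7.585 MeV

7.59 MeV/nucleon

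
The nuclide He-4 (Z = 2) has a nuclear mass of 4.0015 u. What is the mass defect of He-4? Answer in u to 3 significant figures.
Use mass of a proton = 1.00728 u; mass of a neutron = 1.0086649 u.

Mass of separated nucleons = 2(1.00728) + 2(1.0086649) = 2.01456 + 2.0173298 = 4.0318898 u
The mass defect is 4.0318898 − 4.0015 = 0.0303898 u.

0.0304 u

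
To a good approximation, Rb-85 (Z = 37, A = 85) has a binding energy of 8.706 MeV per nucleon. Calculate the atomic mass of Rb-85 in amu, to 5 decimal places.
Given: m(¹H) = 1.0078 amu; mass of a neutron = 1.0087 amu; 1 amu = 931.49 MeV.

84.91176 amu

Total binding energy = 85 × 8.706 = 740.010 MeV
Mass defect = 740.010 MeV / (931.49 MeV/amu) = 0.7944369 amu
Constituent mass = 37(1.0078) + 48(1.0087) = 85.7062 amu
Atomic mass = 85.7062 − 0.7944369 = 84.9117631 amu ≈ 84.91176 amu (to 5 decimal places)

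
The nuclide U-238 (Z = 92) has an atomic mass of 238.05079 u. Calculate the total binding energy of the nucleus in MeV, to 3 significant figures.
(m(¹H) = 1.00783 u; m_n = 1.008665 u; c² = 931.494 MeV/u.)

Z = 92, so N = A − Z = 238 − 92 = 146.
Mass of separated nucleons = 92(1.00783) + 146(1.008665) = 92.72036 + 147.265090 = 239.985450 u
Mass defect Δm = 239.985450 − 238.05079 = 1.934660 u
E_B = 1.934660 × 931.494 = 1802.12 MeV

1800 MeV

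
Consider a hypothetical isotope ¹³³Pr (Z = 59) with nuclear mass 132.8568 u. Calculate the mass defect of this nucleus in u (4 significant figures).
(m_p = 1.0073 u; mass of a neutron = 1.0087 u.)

1.218 u

Z = 59, so N = A − Z = 133 − 59 = 74.
Total constituent mass: 59 × 1.0073 + 74 × 1.0087 = 134.0745 u
The mass defect is 134.0745 − 132.8568 = 1.2177 u.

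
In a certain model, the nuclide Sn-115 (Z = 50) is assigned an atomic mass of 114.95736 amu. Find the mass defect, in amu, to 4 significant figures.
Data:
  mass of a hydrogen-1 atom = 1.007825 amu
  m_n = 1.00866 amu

0.9968 amu

Σm = 50·m(¹H) + 65·m_n = 50.391250 + 65.56290 = 115.954150 amu
Δm = 115.954150 − 114.95736 = 0.996790 amu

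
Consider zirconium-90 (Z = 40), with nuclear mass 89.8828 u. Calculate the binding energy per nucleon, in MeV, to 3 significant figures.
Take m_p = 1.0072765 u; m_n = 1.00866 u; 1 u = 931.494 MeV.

8.71 MeV/nucleon

Z = 40, so N = A − Z = 90 − 40 = 50.
Mass of separated nucleons = 40(1.0072765) + 50(1.00866) = 40.2910600 + 50.43300 = 90.7240600 u
The mass defect is 90.7240600 − 89.8828 = 0.8412600 u.
E_B = 0.8412600 × 931.494 = 783.629 MeV
Dividing by A = 90 gives 8.707 MeV per nucleon.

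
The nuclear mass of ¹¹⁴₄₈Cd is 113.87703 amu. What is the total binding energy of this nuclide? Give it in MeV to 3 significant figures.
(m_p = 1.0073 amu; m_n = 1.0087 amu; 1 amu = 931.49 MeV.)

The nucleus contains 48 protons and 114 − 48 = 66 neutrons.
Mass of separated nucleons = 48(1.0073) + 66(1.0087) = 48.3504 + 66.5742 = 114.9246 amu
Δm = 114.9246 − 113.87703 = 1.04757 amu
Converting to energy: 1.04757 amu × 931.49 MeV/amu = 975.801 MeV

976 MeV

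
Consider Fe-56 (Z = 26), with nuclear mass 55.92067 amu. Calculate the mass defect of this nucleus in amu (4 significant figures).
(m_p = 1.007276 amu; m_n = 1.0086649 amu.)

0.5285 amu

With 26 protons and 30 neutrons (A = 56):
Total constituent mass: 26 × 1.007276 + 30 × 1.0086649 = 56.4491230 amu
Mass defect Δm = 56.4491230 − 55.92067 = 0.5284530 amu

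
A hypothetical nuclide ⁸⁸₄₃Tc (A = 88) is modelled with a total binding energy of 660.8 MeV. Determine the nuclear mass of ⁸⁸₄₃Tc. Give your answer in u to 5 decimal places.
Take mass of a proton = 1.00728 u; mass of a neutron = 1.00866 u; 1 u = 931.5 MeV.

Mass defect = 660.8 MeV / (931.5 MeV/u) = 0.7093935 u
Constituent mass = 43(1.00728) + 45(1.00866) = 88.70274 u
Nuclear mass = 88.70274 − 0.7093935 = 87.9933465 u ≈ 87.99335 u (to 5 decimal places)

87.99335 u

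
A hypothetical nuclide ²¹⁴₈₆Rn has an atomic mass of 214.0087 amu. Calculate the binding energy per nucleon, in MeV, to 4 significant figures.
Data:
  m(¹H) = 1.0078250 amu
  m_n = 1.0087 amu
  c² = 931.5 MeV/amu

7.739 MeV/nucleon

Z = 86, so N = A − Z = 214 − 86 = 128.
Σm = 86·m(¹H) + 128·m_n = 86.6729500 + 129.1136 = 215.7865500 amu
Mass defect Δm = 215.7865500 − 214.0087 = 1.7778500 amu
Binding energy = Δm·c² = 1.7778500 × 931.5 MeV/amu = 1656.07 MeV
Per nucleon: 1656.07 / 214 = 7.739 MeV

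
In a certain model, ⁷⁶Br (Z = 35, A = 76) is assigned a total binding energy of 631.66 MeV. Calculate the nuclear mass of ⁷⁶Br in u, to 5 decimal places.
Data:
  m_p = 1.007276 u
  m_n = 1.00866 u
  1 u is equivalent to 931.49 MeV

Mass defect = 631.66 MeV / (931.49 MeV/u) = 0.6781179 u
Constituent mass = 35(1.007276) + 41(1.00866) = 76.609720 u
Nuclear mass = 76.609720 − 0.6781179 = 75.9316021 u ≈ 75.93160 u (to 5 decimal places)

75.93160 u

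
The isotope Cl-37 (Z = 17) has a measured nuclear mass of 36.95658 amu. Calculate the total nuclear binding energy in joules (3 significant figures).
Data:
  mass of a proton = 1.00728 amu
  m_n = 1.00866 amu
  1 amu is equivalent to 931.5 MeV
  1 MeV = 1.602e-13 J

5.08e-11 J

With 17 protons and 20 neutrons (A = 37):
Total constituent mass: 17 × 1.00728 + 20 × 1.00866 = 37.29696 amu
Mass defect Δm = 37.29696 − 36.95658 = 0.34038 amu
E_B = 0.34038 × 931.5 = 317.064 MeV
In joules: 317.064 MeV × 1.602e-13 J/MeV = 5.0794e-11 J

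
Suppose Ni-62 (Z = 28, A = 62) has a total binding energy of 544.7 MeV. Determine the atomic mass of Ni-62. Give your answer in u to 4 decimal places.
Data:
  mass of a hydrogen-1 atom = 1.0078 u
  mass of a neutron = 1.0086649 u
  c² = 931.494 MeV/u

Mass defect = 544.7 MeV / (931.494 MeV/u) = 0.584760 u
Constituent mass = 28(1.0078) + 34(1.0086649) = 62.5130066 u
Atomic mass = 62.5130066 − 0.584760 = 61.9282466 u ≈ 61.9282 u (to 4 decimal places)

61.9282 u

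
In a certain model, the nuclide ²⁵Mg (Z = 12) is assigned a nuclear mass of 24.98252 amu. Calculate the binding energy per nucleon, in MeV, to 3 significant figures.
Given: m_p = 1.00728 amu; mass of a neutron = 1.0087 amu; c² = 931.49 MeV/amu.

Z = 12, so N = A − Z = 25 − 12 = 13.
Total constituent mass: 12 × 1.00728 + 13 × 1.0087 = 25.20046 amu
Mass defect Δm = 25.20046 − 24.98252 = 0.21794 amu
Binding energy = Δm·c² = 0.21794 × 931.49 MeV/amu = 203.009 MeV
Per nucleon: 203.009 / 25 = 8.120 MeV

8.12 MeV/nucleon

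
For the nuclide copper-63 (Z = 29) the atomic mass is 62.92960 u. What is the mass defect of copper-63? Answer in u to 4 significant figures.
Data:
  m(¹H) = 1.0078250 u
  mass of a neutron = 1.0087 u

0.5931 u

Mass of separated nucleons = 29(1.0078250) + 34(1.0087) = 29.2269250 + 34.2958 = 63.5227250 u
The mass defect is 63.5227250 − 62.92960 = 0.5931250 u.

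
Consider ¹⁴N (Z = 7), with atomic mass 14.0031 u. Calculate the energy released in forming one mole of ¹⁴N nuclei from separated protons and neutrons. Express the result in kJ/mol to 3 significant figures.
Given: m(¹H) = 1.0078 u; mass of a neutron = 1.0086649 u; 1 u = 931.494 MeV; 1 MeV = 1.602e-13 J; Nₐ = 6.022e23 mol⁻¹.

1.01e+10 kJ/mol

The nucleus contains 7 protons and 14 − 7 = 7 neutrons.
Total constituent mass: 7 × 1.0078 + 7 × 1.0086649 = 14.1152543 u
The mass defect is 14.1152543 − 14.0031 = 0.1121543 u.
Binding energy = Δm·c² = 0.1121543 × 931.494 MeV/u = 104.471 MeV
Per nucleus in joules: 104.471 MeV × 1.602e-13 J/MeV = 1.6736e-11 J
Per mole: 1.6736e-11 J × 6.022e23 mol⁻¹ = 1.0078e+13 J/mol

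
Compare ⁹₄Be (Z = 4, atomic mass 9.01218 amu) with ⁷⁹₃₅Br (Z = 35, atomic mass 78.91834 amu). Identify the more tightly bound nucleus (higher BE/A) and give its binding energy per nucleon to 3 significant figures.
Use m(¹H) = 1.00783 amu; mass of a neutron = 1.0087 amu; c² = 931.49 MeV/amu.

⁹₄Be: Σm = 4(1.00783) + 5(1.0087) = 9.07482 amu; Δm = 0.06264 amu; E_B = 58.349 MeV; E_B/A = 6.483 MeV
⁷⁹₃₅Br: Σm = 35(1.00783) + 44(1.0087) = 79.65685 amu; Δm = 0.73851 amu; E_B = 687.91 MeV; E_B/A = 8.708 MeV
⁷⁹₃₅Br has the higher binding energy per nucleon, so it is the more tightly bound nucleus.

⁷⁹₃₅Br; 8.71 MeV/nucleon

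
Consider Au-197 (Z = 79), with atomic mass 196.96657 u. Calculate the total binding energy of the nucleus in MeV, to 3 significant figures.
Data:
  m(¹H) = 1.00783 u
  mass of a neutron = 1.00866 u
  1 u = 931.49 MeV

Z = 79, so N = A − Z = 197 − 79 = 118.
Mass of separated nucleons = 79(1.00783) + 118(1.00866) = 79.61857 + 119.02188 = 198.64045 u
Mass defect Δm = 198.64045 − 196.96657 = 1.67388 u
Converting to energy: 1.67388 u × 931.49 MeV/u = 1559.20 MeV

1560 MeV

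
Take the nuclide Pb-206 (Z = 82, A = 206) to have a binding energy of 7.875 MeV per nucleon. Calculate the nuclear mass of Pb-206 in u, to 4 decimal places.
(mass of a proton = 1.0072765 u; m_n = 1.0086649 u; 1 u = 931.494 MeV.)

Total binding energy = 206 × 7.875 = 1622.250 MeV
Mass defect = 1622.250 MeV / (931.494 MeV/u) = 1.741557 u
Constituent mass = 82(1.0072765) + 124(1.0086649) = 207.6711206 u
Nuclear mass = 207.6711206 − 1.741557 = 205.9295636 u ≈ 205.9296 u (to 4 decimal places)

205.9296 u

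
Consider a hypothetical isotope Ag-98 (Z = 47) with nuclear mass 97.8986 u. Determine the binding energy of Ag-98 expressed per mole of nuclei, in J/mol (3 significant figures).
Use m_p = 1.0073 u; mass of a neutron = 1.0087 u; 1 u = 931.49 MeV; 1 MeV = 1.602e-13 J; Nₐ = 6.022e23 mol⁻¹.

Z = 47, so N = A − Z = 98 − 47 = 51.
Mass of separated nucleons = 47(1.0073) + 51(1.0087) = 47.3431 + 51.4437 = 98.7868 u
Δm = 98.7868 − 97.8986 = 0.8882 u
Binding energy = Δm·c² = 0.8882 × 931.49 MeV/u = 827.349 MeV
Per nucleus in joules: 827.349 MeV × 1.602e-13 J/MeV = 1.3254e-10 J
Per mole: 1.3254e-10 J × 6.022e23 mol⁻¹ = 7.9816e+13 J/mol

7.98e+13 J/mol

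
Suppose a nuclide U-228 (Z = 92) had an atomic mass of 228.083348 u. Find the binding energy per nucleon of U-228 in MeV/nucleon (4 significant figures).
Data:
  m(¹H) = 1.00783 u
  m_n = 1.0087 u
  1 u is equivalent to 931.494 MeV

With 92 protons and 136 neutrons (A = 228):
Total constituent mass: 92 × 1.00783 + 136 × 1.0087 = 229.90356 u
Mass defect Δm = 229.90356 − 228.083348 = 1.820212 u
Binding energy = Δm·c² = 1.820212 × 931.494 MeV/u = 1695.52 MeV
Per nucleon: 1695.52 / 228 = 7.436 MeV

7.436 MeV/nucleon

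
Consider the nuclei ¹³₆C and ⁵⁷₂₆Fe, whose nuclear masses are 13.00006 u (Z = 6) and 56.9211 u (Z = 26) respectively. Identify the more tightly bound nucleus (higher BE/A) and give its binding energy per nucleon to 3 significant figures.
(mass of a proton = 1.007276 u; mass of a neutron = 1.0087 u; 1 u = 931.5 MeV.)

⁵⁷₂₆Fe; 8.79 MeV/nucleon

¹³₆C: Σm = 6(1.007276) + 7(1.0087) = 13.104556 u; Δm = 0.104496 u; E_B = 97.338 MeV; E_B/A = 7.488 MeV
⁵⁷₂₆Fe: Σm = 26(1.007276) + 31(1.0087) = 57.458876 u; Δm = 0.537776 u; E_B = 500.94 MeV; E_B/A = 8.788 MeV
⁵⁷₂₆Fe has the higher binding energy per nucleon, so it is the more tightly bound nucleus.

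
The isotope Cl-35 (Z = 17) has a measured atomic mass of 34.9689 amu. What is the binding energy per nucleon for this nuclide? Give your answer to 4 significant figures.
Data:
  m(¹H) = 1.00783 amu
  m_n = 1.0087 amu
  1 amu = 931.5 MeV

8.538 MeV/nucleon

The nucleus contains 17 protons and 35 − 17 = 18 neutrons.
Mass of separated nucleons = 17(1.00783) + 18(1.0087) = 17.13311 + 18.1566 = 35.28971 amu
The mass defect is 35.28971 − 34.9689 = 0.32081 amu.
Converting to energy: 0.32081 amu × 931.5 MeV/amu = 298.835 MeV
Dividing by A = 35 gives 8.538 MeV per nucleon.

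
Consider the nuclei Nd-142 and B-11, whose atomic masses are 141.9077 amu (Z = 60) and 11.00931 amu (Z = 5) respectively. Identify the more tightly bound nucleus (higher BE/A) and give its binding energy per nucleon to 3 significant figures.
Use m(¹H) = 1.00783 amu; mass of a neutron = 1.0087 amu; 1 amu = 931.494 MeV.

Nd-142: Σm = 60(1.00783) + 82(1.0087) = 143.18320 amu; Δm = 1.27550 amu; E_B = 1188.1 MeV; E_B/A = 8.367 MeV
B-11: Σm = 5(1.00783) + 6(1.0087) = 11.09135 amu; Δm = 0.08204 amu; E_B = 76.420 MeV; E_B/A = 6.947 MeV
Nd-142 has the higher binding energy per nucleon, so it is the more tightly bound nucleus.

Nd-142; 8.37 MeV/nucleon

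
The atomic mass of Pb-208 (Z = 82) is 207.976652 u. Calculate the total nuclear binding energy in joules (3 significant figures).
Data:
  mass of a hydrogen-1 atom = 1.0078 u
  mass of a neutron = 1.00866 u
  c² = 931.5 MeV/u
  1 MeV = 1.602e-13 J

Total constituent mass: 82 × 1.0078 + 126 × 1.00866 = 209.73076 u
The mass defect is 209.73076 − 207.976652 = 1.754108 u.
Binding energy = Δm·c² = 1.754108 × 931.5 MeV/u = 1633.95 MeV
In joules: 1633.95 MeV × 1.602e-13 J/MeV = 2.6176e-10 J

2.62e-10 J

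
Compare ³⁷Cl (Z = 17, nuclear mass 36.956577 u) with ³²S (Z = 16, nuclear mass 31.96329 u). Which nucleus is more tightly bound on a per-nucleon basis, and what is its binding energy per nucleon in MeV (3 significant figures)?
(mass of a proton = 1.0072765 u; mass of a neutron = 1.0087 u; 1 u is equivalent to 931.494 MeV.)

³⁷Cl: Σm = 17(1.0072765) + 20(1.0087) = 37.2977005 u; Δm = 0.3411235 u; E_B = 317.75 MeV; E_B/A = 8.588 MeV
³²S: Σm = 16(1.0072765) + 16(1.0087) = 32.2556240 u; Δm = 0.2923340 u; E_B = 272.31 MeV; E_B/A = 8.510 MeV
³⁷Cl has the higher binding energy per nucleon, so it is the more tightly bound nucleus.

³⁷Cl; 8.59 MeV/nucleon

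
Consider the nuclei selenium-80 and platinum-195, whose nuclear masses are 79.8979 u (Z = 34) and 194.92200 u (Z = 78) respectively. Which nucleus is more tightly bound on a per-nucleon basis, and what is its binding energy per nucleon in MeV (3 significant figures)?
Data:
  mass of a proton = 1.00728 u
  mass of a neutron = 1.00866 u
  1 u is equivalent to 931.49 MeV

selenium-80: Σm = 34(1.00728) + 46(1.00866) = 80.64588 u; Δm = 0.74798 u; E_B = 696.74 MeV; E_B/A = 8.709 MeV
platinum-195: Σm = 78(1.00728) + 117(1.00866) = 196.58106 u; Δm = 1.65906 u; E_B = 1545.4 MeV; E_B/A = 7.925 MeV
selenium-80 has the higher binding energy per nucleon, so it is the more tightly bound nucleus.

selenium-80; 8.71 MeV/nucleon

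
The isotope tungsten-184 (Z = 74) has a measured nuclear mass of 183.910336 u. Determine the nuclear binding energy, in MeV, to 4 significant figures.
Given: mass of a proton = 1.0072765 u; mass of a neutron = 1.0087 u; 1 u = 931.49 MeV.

1477 MeV

With 74 protons and 110 neutrons (A = 184):
Σm = 74·m_p + 110·m_n = 74.5384610 + 110.9570 = 185.4954610 u
The mass defect is 185.4954610 − 183.910336 = 1.5851250 u.
Converting to energy: 1.5851250 u × 931.49 MeV/u = 1476.53 MeV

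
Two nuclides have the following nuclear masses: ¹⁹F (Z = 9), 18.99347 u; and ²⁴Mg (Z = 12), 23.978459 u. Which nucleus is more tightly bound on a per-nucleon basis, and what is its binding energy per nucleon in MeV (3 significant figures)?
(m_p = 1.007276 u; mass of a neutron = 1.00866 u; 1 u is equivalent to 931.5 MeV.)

¹⁹F: Σm = 9(1.007276) + 10(1.00866) = 19.152084 u; Δm = 0.158614 u; E_B = 147.75 MeV; E_B/A = 7.776 MeV
²⁴Mg: Σm = 12(1.007276) + 12(1.00866) = 24.191232 u; Δm = 0.212773 u; E_B = 198.20 MeV; E_B/A = 8.258 MeV
²⁴Mg has the higher binding energy per nucleon, so it is the more tightly bound nucleus.

²⁴Mg; 8.26 MeV/nucleon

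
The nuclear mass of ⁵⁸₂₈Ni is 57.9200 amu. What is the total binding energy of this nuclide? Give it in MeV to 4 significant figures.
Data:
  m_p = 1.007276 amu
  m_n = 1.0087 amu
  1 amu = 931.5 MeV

507.4 MeV

The nucleus contains 28 protons and 58 − 28 = 30 neutrons.
Mass of separated nucleons = 28(1.007276) + 30(1.0087) = 28.203728 + 30.2610 = 58.464728 amu
Δm = 58.464728 − 57.9200 = 0.544728 amu
Converting to energy: 0.544728 amu × 931.5 MeV/amu = 507.414 MeV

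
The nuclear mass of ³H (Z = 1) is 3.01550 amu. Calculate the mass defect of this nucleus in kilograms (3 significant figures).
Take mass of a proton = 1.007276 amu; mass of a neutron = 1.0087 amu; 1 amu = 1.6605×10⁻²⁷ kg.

Z = 1, so N = A − Z = 3 − 1 = 2.
Mass of separated nucleons = 1(1.007276) + 2(1.0087) = 1.007276 + 2.0174 = 3.024676 amu
Mass defect Δm = 3.024676 − 3.01550 = 0.009176 amu
In SI units: 0.009176 amu × 1.6605×10⁻²⁷ kg/amu = 1.5237e-29 kg

1.52e-29 kg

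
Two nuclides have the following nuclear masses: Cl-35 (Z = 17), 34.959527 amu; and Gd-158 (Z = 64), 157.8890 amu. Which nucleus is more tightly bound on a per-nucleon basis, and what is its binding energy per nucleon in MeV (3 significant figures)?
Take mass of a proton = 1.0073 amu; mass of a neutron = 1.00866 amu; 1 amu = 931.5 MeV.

Cl-35; 8.53 MeV/nucleon

Cl-35: Σm = 17(1.0073) + 18(1.00866) = 35.27998 amu; Δm = 0.320453 amu; E_B = 298.50 MeV; E_B/A = 8.529 MeV
Gd-158: Σm = 64(1.0073) + 94(1.00866) = 159.28124 amu; Δm = 1.39224 amu; E_B = 1296.9 MeV; E_B/A = 8.208 MeV
Cl-35 has the higher binding energy per nucleon, so it is the more tightly bound nucleus.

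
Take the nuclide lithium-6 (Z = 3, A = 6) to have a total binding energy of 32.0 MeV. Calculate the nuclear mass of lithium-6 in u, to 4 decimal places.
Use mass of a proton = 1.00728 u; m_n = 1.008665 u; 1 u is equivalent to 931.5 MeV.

Mass defect = 32.0 MeV / (931.5 MeV/u) = 0.034353 u
Constituent mass = 3(1.00728) + 3(1.008665) = 6.047835 u
Nuclear mass = 6.047835 − 0.034353 = 6.013482 u ≈ 6.0135 u (to 4 decimal places)

6.0135 u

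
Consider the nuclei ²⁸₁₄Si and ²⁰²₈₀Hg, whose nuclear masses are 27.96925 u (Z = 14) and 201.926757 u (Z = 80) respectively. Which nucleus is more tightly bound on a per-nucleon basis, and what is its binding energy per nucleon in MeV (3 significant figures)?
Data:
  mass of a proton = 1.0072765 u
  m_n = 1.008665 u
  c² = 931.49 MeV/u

²⁸₁₄Si: Σm = 14(1.0072765) + 14(1.008665) = 28.2231810 u; Δm = 0.2539310 u; E_B = 236.53 MeV; E_B/A = 8.448 MeV
²⁰²₈₀Hg: Σm = 80(1.0072765) + 122(1.008665) = 203.6392500 u; Δm = 1.7124930 u; E_B = 1595.2 MeV; E_B/A = 7.897 MeV
²⁸₁₄Si has the higher binding energy per nucleon, so it is the more tightly bound nucleus.

²⁸₁₄Si; 8.45 MeV/nucleon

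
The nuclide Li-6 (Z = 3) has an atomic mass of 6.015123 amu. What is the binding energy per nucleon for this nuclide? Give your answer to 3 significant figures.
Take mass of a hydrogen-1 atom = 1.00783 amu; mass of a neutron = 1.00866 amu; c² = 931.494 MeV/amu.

With 3 protons and 3 neutrons (A = 6):
Σm = 3·m(¹H) + 3·m_n = 3.02349 + 3.02598 = 6.04947 amu
Mass defect Δm = 6.04947 − 6.015123 = 0.034347 amu
Binding energy = Δm·c² = 0.034347 × 931.494 MeV/amu = 31.9940 MeV
Dividing by A = 6 gives 5.332 MeV per nucleon.

5.33 MeV/nucleon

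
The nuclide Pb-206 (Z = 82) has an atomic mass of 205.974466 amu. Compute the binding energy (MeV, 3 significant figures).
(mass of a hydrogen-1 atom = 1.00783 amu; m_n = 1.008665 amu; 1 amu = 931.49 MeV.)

1620 MeV

Σm = 82·m(¹H) + 124·m_n = 82.64206 + 125.074460 = 207.716520 amu
Mass defect Δm = 207.716520 − 205.974466 = 1.742054 amu
E_B = 1.742054 × 931.49 = 1622.71 MeV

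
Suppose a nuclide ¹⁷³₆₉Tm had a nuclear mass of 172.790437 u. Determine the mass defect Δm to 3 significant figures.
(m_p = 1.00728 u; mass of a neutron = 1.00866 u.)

With 69 protons and 104 neutrons (A = 173):
Σm = 69·m_p + 104·m_n = 69.50232 + 104.90064 = 174.40296 u
Δm = 174.40296 − 172.790437 = 1.612523 u

1.61 u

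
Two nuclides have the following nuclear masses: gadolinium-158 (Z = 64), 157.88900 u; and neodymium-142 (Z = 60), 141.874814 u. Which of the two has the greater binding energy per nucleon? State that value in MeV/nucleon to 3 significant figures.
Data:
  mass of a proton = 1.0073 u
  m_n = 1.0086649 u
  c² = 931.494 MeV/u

neodymium-142; 8.36 MeV/nucleon

gadolinium-158: Σm = 64(1.0073) + 94(1.0086649) = 159.2817006 u; Δm = 1.3927006 u; E_B = 1297.3 MeV; E_B/A = 8.211 MeV
neodymium-142: Σm = 60(1.0073) + 82(1.0086649) = 143.1485218 u; Δm = 1.2737078 u; E_B = 1186.45 MeV; E_B/A = 8.355 MeV
neodymium-142 has the higher binding energy per nucleon, so it is the more tightly bound nucleus.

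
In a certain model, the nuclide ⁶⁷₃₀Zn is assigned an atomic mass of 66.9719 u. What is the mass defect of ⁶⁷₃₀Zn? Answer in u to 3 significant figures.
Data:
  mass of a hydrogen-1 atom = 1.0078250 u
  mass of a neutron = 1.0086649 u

Mass of separated nucleons = 30(1.0078250) + 37(1.0086649) = 30.2347500 + 37.3206013 = 67.5553513 u
The mass defect is 67.5553513 − 66.9719 = 0.5834513 u.

0.583 u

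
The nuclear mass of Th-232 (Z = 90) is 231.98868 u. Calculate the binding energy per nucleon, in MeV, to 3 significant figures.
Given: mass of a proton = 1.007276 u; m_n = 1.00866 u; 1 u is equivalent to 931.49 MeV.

7.61 MeV/nucleon

Mass of separated nucleons = 90(1.007276) + 142(1.00866) = 90.654840 + 143.22972 = 233.884560 u
Mass defect Δm = 233.884560 − 231.98868 = 1.895880 u
Converting to energy: 1.895880 u × 931.49 MeV/u = 1765.99 MeV
BE/A = 1765.99 MeV / 232 = 7.612 MeV/nucleon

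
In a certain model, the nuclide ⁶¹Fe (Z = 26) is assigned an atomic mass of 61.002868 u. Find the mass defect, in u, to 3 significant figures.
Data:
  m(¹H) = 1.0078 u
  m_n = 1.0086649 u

0.503 u

Σm = 26·m(¹H) + 35·m_n = 26.2028 + 35.3032715 = 61.5060715 u
The mass defect is 61.5060715 − 61.002868 = 0.5032035 u.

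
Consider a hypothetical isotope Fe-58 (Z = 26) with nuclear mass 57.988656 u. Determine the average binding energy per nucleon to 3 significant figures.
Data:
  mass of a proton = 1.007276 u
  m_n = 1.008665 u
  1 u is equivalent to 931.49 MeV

7.67 MeV/nucleon

Total constituent mass: 26 × 1.007276 + 32 × 1.008665 = 58.466456 u
Δm = 58.466456 − 57.988656 = 0.477800 u
Converting to energy: 0.477800 u × 931.49 MeV/u = 445.066 MeV
Dividing by A = 58 gives 7.674 MeV per nucleon.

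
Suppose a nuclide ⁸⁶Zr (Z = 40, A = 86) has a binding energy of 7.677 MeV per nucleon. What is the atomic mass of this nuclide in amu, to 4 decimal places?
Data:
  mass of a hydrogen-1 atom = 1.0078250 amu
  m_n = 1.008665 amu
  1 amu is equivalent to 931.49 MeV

86.0028 amu

Total binding energy = 86 × 7.677 = 660.222 MeV
Mass defect = 660.222 MeV / (931.49 MeV/amu) = 0.708781 amu
Constituent mass = 40(1.0078250) + 46(1.008665) = 86.7115900 amu
Atomic mass = 86.7115900 − 0.708781 = 86.0028090 amu ≈ 86.0028 amu (to 4 decimal places)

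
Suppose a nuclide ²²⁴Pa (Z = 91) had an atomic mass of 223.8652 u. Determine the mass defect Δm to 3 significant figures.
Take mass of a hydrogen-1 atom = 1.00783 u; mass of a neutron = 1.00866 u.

With 91 protons and 133 neutrons (A = 224):
Total constituent mass: 91 × 1.00783 + 133 × 1.00866 = 225.86431 u
The mass defect is 225.86431 − 223.8652 = 1.99911 u.

2.00 u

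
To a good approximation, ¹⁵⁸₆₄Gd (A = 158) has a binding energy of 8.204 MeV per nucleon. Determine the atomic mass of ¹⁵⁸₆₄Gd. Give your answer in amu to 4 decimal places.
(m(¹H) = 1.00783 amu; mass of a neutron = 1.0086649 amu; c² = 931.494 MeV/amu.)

Total binding energy = 158 × 8.204 = 1296.232 MeV
Mass defect = 1296.232 MeV / (931.494 MeV/amu) = 1.391562 amu
Constituent mass = 64(1.00783) + 94(1.0086649) = 159.3156206 amu
Atomic mass = 159.3156206 − 1.391562 = 157.9240586 amu ≈ 157.9241 amu (to 4 decimal places)

157.9241 amu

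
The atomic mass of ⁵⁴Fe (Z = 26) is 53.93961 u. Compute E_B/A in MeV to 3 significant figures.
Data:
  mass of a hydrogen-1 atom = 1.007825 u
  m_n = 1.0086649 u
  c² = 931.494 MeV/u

8.74 MeV/nucleon

The nucleus contains 26 protons and 54 − 26 = 28 neutrons.
Σm = 26·m(¹H) + 28·m_n = 26.203450 + 28.2426172 = 54.4460672 u
Δm = 54.4460672 − 53.93961 = 0.5064572 u
Converting to energy: 0.5064572 u × 931.494 MeV/u = 471.762 MeV
Dividing by A = 54 gives 8.736 MeV per nucleon.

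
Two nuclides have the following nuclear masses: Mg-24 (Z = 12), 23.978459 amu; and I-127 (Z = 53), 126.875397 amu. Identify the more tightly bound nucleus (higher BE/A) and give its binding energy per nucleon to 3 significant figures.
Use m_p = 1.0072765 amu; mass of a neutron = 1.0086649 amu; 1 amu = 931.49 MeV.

I-127; 8.45 MeV/nucleon

Mg-24: Σm = 12(1.0072765) + 12(1.0086649) = 24.1912968 amu; Δm = 0.2128378 amu; E_B = 198.26 MeV; E_B/A = 8.261 MeV
I-127: Σm = 53(1.0072765) + 74(1.0086649) = 128.0268571 amu; Δm = 1.1514601 amu; E_B = 1072.57 MeV; E_B/A = 8.445 MeV
I-127 has the higher binding energy per nucleon, so it is the more tightly bound nucleus.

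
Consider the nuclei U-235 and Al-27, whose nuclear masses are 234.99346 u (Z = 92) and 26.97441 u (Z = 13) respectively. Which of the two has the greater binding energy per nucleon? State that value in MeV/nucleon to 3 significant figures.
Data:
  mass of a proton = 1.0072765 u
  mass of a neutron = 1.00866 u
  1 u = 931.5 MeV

U-235: Σm = 92(1.0072765) + 143(1.00866) = 236.9078180 u; Δm = 1.9143580 u; E_B = 1783.2 MeV; E_B/A = 7.588 MeV
Al-27: Σm = 13(1.0072765) + 14(1.00866) = 27.2158345 u; Δm = 0.2414245 u; E_B = 224.89 MeV; E_B/A = 8.329 MeV
Al-27 has the higher binding energy per nucleon, so it is the more tightly bound nucleus.

Al-27; 8.33 MeV/nucleon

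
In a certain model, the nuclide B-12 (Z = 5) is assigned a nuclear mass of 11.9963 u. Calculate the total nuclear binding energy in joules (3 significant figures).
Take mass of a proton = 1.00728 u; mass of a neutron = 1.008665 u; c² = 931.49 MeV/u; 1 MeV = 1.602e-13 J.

Z = 5, so N = A − Z = 12 − 5 = 7.
Mass of separated nucleons = 5(1.00728) + 7(1.008665) = 5.03640 + 7.060655 = 12.097055 u
Mass defect Δm = 12.097055 − 11.9963 = 0.100755 u
Converting to energy: 0.100755 u × 931.49 MeV/u = 93.8523 MeV
In joules: 93.8523 MeV × 1.602e-13 J/MeV = 1.5035e-11 J

1.50e-11 J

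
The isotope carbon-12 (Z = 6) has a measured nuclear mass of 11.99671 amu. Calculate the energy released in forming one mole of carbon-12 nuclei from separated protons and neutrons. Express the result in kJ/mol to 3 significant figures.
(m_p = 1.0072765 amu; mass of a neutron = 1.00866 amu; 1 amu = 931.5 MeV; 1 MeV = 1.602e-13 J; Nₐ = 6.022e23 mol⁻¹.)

Mass of separated nucleons = 6(1.0072765) + 6(1.00866) = 6.0436590 + 6.05196 = 12.0956190 amu
The mass defect is 12.0956190 − 11.99671 = 0.0989090 amu.
E_B = 0.0989090 × 931.5 = 92.1337 MeV
Per nucleus in joules: 92.1337 MeV × 1.602e-13 J/MeV = 1.4760e-11 J
Per mole: 1.4760e-11 J × 6.022e23 mol⁻¹ = 8.8885e+12 J/mol

8.89e+09 kJ/mol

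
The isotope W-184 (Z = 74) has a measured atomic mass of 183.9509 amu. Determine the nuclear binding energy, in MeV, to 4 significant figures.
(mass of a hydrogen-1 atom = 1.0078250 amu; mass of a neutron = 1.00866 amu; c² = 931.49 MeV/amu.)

With 74 protons and 110 neutrons (A = 184):
Mass of separated nucleons = 74(1.0078250) + 110(1.00866) = 74.5790500 + 110.95260 = 185.5316500 amu
Δm = 185.5316500 − 183.9509 = 1.5807500 amu
Converting to energy: 1.5807500 amu × 931.49 MeV/amu = 1472.45 MeV

1472 MeV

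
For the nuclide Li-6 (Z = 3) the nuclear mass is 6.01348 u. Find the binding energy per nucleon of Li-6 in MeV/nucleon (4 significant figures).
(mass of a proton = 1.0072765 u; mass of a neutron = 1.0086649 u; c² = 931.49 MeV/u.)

5.332 MeV/nucleon

Total constituent mass: 3 × 1.0072765 + 3 × 1.0086649 = 6.0478242 u
Δm = 6.0478242 − 6.01348 = 0.0343442 u
E_B = 0.0343442 × 931.49 = 31.9913 MeV
Per nucleon: 31.9913 / 6 = 5.332 MeV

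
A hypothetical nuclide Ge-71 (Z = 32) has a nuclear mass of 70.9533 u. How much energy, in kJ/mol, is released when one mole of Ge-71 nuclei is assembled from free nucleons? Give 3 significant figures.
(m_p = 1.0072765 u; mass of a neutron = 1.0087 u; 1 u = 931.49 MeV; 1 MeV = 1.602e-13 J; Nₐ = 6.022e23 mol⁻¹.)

5.56e+10 kJ/mol

Mass of separated nucleons = 32(1.0072765) + 39(1.0087) = 32.2328480 + 39.3393 = 71.5721480 u
The mass defect is 71.5721480 − 70.9533 = 0.6188480 u.
Binding energy = Δm·c² = 0.6188480 × 931.49 MeV/u = 576.451 MeV
Per nucleus in joules: 576.451 MeV × 1.602e-13 J/MeV = 9.2347e-11 J
Per mole: 9.2347e-11 J × 6.022e23 mol⁻¹ = 5.5611e+13 J/mol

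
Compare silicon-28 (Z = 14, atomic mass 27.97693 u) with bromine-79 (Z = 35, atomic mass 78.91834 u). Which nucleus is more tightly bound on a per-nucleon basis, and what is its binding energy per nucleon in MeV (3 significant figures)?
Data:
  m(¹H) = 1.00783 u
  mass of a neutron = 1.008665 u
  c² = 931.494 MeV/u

silicon-28: Σm = 14(1.00783) + 14(1.008665) = 28.230930 u; Δm = 0.254000 u; E_B = 236.60 MeV; E_B/A = 8.450 MeV
bromine-79: Σm = 35(1.00783) + 44(1.008665) = 79.655310 u; Δm = 0.736970 u; E_B = 686.48 MeV; E_B/A = 8.690 MeV
bromine-79 has the higher binding energy per nucleon, so it is the more tightly bound nucleus.

bromine-79; 8.69 MeV/nucleon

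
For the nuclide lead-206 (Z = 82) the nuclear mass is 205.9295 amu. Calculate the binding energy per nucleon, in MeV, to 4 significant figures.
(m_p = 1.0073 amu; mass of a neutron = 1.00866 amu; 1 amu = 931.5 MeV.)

The nucleus contains 82 protons and 206 − 82 = 124 neutrons.
Total constituent mass: 82 × 1.0073 + 124 × 1.00866 = 207.67244 amu
Δm = 207.67244 − 205.9295 = 1.74294 amu
Converting to energy: 1.74294 amu × 931.5 MeV/amu = 1623.55 MeV
Dividing by A = 206 gives 7.881 MeV per nucleon.

7.881 MeV/nucleon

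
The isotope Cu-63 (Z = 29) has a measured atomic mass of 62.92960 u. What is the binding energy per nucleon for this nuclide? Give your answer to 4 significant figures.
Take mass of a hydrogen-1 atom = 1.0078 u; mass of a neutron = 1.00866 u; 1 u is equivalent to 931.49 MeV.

8.739 MeV/nucleon

Σm = 29·m(¹H) + 34·m_n = 29.2262 + 34.29444 = 63.52064 u
Mass defect Δm = 63.52064 − 62.92960 = 0.59104 u
Converting to energy: 0.59104 u × 931.49 MeV/u = 550.548 MeV
Dividing by A = 63 gives 8.739 MeV per nucleon.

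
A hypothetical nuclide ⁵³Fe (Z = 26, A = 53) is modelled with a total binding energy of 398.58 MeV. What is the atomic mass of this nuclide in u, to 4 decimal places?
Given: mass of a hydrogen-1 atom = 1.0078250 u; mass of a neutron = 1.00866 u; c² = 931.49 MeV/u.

53.0094 u

Mass defect = 398.58 MeV / (931.49 MeV/u) = 0.427895 u
Constituent mass = 26(1.0078250) + 27(1.00866) = 53.4372700 u
Atomic mass = 53.4372700 − 0.427895 = 53.0093750 u ≈ 53.0094 u (to 4 decimal places)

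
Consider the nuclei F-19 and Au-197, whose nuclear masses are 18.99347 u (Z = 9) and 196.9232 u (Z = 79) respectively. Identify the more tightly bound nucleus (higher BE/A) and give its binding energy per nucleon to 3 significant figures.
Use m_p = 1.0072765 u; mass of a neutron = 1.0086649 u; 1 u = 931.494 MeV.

F-19: Σm = 9(1.0072765) + 10(1.0086649) = 19.1521375 u; Δm = 0.1586675 u; E_B = 147.80 MeV; E_B/A = 7.779 MeV
Au-197: Σm = 79(1.0072765) + 118(1.0086649) = 198.5973017 u; Δm = 1.6741017 u; E_B = 1559.4 MeV; E_B/A = 7.916 MeV
Au-197 has the higher binding energy per nucleon, so it is the more tightly bound nucleus.

Au-197; 7.92 MeV/nucleon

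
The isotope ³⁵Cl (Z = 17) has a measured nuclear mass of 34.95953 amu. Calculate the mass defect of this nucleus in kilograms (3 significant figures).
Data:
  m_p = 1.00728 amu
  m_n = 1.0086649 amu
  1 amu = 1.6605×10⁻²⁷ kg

Total constituent mass: 17 × 1.00728 + 18 × 1.0086649 = 35.2797282 amu
The mass defect is 35.2797282 − 34.95953 = 0.3201982 amu.
In SI units: 0.3201982 amu × 1.6605×10⁻²⁷ kg/amu = 5.3169e-28 kg

5.32e-28 kg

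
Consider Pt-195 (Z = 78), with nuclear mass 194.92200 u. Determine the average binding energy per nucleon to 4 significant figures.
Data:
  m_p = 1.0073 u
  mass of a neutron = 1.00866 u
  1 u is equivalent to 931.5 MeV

7.933 MeV/nucleon

Σm = 78·m_p + 117·m_n = 78.5694 + 118.01322 = 196.58262 u
The mass defect is 196.58262 − 194.92200 = 1.66062 u.
E_B = 1.66062 × 931.5 = 1546.87 MeV
Per nucleon: 1546.87 / 195 = 7.933 MeV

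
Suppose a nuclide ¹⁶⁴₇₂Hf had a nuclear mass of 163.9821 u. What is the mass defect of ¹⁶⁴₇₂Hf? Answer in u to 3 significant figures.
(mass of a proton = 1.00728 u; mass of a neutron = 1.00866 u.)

Mass of separated nucleons = 72(1.00728) + 92(1.00866) = 72.52416 + 92.79672 = 165.32088 u
Δm = 165.32088 − 163.9821 = 1.33878 u

1.34 u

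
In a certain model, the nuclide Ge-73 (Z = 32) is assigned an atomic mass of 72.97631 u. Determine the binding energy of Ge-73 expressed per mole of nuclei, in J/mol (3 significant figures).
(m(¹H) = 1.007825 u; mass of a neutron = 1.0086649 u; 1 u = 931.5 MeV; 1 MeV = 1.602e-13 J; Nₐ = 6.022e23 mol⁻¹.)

Mass of separated nucleons = 32(1.007825) + 41(1.0086649) = 32.250400 + 41.3552609 = 73.6056609 u
Mass defect Δm = 73.6056609 − 72.97631 = 0.6293509 u
Converting to energy: 0.6293509 u × 931.5 MeV/u = 586.240 MeV
Per nucleus in joules: 586.240 MeV × 1.602e-13 J/MeV = 9.3916e-11 J
Per mole: 9.3916e-11 J × 6.022e23 mol⁻¹ = 5.6556e+13 J/mol

5.66e+13 J/mol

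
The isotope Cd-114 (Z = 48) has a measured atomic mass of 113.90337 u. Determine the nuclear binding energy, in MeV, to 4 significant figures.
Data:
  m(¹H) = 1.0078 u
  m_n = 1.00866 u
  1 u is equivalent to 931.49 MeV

Z = 48, so N = A − Z = 114 − 48 = 66.
Σm = 48·m(¹H) + 66·m_n = 48.3744 + 66.57156 = 114.94596 u
Mass defect Δm = 114.94596 − 113.90337 = 1.04259 u
E_B = 1.04259 × 931.49 = 971.162 MeV

971.2 MeV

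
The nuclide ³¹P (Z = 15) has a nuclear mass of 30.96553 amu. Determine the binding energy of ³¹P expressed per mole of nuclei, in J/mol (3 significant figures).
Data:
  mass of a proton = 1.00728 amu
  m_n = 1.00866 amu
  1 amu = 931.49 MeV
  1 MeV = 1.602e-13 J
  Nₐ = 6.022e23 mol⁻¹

2.54e+13 J/mol

Mass of separated nucleons = 15(1.00728) + 16(1.00866) = 15.10920 + 16.13856 = 31.24776 amu
Δm = 31.24776 − 30.96553 = 0.28223 amu
Binding energy = Δm·c² = 0.28223 × 931.49 MeV/amu = 262.894 MeV
Per nucleus in joules: 262.894 MeV × 1.602e-13 J/MeV = 4.2116e-11 J
Per mole: 4.2116e-11 J × 6.022e23 mol⁻¹ = 2.5362e+13 J/mol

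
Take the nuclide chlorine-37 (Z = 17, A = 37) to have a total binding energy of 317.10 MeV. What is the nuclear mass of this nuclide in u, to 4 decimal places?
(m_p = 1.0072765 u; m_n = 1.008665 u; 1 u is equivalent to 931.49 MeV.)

Mass defect = 317.10 MeV / (931.49 MeV/u) = 0.340422 u
Constituent mass = 17(1.0072765) + 20(1.008665) = 37.2970005 u
Nuclear mass = 37.2970005 − 0.340422 = 36.9565785 u ≈ 36.9566 u (to 4 decimal places)

36.9566 u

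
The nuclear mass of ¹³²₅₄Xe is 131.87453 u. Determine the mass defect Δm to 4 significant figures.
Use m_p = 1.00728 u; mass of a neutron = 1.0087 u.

1.197 u

The nucleus contains 54 protons and 132 − 54 = 78 neutrons.
Total constituent mass: 54 × 1.00728 + 78 × 1.0087 = 133.07172 u
Mass defect Δm = 133.07172 − 131.87453 = 1.19719 u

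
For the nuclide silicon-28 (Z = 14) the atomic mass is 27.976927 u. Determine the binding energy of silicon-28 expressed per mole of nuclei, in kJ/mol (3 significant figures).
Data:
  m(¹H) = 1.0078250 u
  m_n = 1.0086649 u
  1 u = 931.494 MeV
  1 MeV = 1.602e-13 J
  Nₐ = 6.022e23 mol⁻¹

2.28e+10 kJ/mol

Z = 14, so N = A − Z = 28 − 14 = 14.
Mass of separated nucleons = 14(1.0078250) + 14(1.0086649) = 14.1095500 + 14.1213086 = 28.2308586 u
The mass defect is 28.2308586 − 27.976927 = 0.2539316 u.
Converting to energy: 0.2539316 u × 931.494 MeV/u = 236.536 MeV
Per nucleus in joules: 236.536 MeV × 1.602e-13 J/MeV = 3.7893e-11 J
Per mole: 3.7893e-11 J × 6.022e23 mol⁻¹ = 2.2819e+13 J/mol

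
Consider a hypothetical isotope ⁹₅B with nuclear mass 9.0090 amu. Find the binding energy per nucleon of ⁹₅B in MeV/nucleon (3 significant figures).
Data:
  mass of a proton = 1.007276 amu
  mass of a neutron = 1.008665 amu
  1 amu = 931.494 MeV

6.42 MeV/nucleon

The nucleus contains 5 protons and 9 − 5 = 4 neutrons.
Mass of separated nucleons = 5(1.007276) + 4(1.008665) = 5.036380 + 4.034660 = 9.071040 amu
The mass defect is 9.071040 − 9.0090 = 0.062040 amu.
Converting to energy: 0.062040 amu × 931.494 MeV/amu = 57.7899 MeV
BE/A = 57.7899 MeV / 9 = 6.421 MeV/nucleon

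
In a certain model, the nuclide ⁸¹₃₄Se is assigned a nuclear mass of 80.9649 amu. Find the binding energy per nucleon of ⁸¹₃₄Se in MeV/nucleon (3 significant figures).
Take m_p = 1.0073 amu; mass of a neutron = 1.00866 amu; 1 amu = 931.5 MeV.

7.94 MeV/nucleon

Z = 34, so N = A − Z = 81 − 34 = 47.
Σm = 34·m_p + 47·m_n = 34.2482 + 47.40702 = 81.65522 amu
The mass defect is 81.65522 − 80.9649 = 0.69032 amu.
E_B = 0.69032 × 931.5 = 643.033 MeV
Per nucleon: 643.033 / 81 = 7.939 MeV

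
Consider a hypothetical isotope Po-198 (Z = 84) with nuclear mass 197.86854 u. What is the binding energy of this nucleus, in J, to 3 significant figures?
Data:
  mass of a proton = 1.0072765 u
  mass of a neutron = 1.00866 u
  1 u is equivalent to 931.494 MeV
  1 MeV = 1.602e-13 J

2.58e-10 J

The nucleus contains 84 protons and 198 − 84 = 114 neutrons.
Total constituent mass: 84 × 1.0072765 + 114 × 1.00866 = 199.5984660 u
The mass defect is 199.5984660 − 197.86854 = 1.7299260 u.
Converting to energy: 1.7299260 u × 931.494 MeV/u = 1611.42 MeV
In joules: 1611.42 MeV × 1.602e-13 J/MeV = 2.5815e-10 J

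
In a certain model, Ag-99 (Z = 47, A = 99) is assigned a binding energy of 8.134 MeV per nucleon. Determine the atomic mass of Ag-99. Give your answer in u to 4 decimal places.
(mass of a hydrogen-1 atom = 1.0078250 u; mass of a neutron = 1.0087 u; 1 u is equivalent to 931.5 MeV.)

Total binding energy = 99 × 8.134 = 805.266 MeV
Mass defect = 805.266 MeV / (931.5 MeV/u) = 0.864483 u
Constituent mass = 47(1.0078250) + 52(1.0087) = 99.8201750 u
Atomic mass = 99.8201750 − 0.864483 = 98.9556920 u ≈ 98.9557 u (to 4 decimal places)

98.9557 u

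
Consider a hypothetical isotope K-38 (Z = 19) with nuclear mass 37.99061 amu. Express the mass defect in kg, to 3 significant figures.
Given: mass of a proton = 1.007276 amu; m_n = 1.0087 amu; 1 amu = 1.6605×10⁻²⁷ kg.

With 19 protons and 19 neutrons (A = 38):
Total constituent mass: 19 × 1.007276 + 19 × 1.0087 = 38.303544 amu
Δm = 38.303544 − 37.99061 = 0.312934 amu
In SI units: 0.312934 amu × 1.6605×10⁻²⁷ kg/amu = 5.1963e-28 kg

5.20e-28 kg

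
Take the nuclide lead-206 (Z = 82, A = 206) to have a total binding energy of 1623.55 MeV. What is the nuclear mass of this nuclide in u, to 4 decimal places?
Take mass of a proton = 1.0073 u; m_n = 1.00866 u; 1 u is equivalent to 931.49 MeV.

205.9295 u

Mass defect = 1623.55 MeV / (931.49 MeV/u) = 1.742960 u
Constituent mass = 82(1.0073) + 124(1.00866) = 207.67244 u
Nuclear mass = 207.67244 − 1.742960 = 205.929480 u ≈ 205.9295 u (to 4 decimal places)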